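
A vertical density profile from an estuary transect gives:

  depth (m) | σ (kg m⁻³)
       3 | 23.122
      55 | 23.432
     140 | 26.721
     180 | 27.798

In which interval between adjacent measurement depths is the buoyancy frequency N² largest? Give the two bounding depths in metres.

Compute the density gradient over each adjacent pair:
  3–55 m: Δρ/Δz = 0.310/52 = 6.0 × 10⁻³ kg m⁻⁴
  55–140 m: Δρ/Δz = 3.289/85 = 0.039 kg m⁻⁴
  140–180 m: Δρ/Δz = 1.077/40 = 0.027 kg m⁻⁴
The largest gradient is in the 55–140 m interval — the pycnocline.

55–140 m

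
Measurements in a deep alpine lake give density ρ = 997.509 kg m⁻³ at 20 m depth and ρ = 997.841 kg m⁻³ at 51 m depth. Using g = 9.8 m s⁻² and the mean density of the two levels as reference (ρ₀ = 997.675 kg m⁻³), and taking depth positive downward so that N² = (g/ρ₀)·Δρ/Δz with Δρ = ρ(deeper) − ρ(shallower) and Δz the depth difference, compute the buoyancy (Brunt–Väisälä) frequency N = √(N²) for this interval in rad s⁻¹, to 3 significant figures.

0.0103 rad s⁻¹

Δρ = 997.841 − 997.509 = 0.332 kg m⁻³ over Δz = 51 − 20 = 31 m.
N² = (9.8/997.675) × (0.332/31) = 1.0520 × 10⁻⁴ s⁻².
N = √(1.0520 × 10⁻⁴) = 0.010257 rad s⁻¹ ≈ 0.0103 rad s⁻¹.
Since Δρ > 0 the layer is stably stratified.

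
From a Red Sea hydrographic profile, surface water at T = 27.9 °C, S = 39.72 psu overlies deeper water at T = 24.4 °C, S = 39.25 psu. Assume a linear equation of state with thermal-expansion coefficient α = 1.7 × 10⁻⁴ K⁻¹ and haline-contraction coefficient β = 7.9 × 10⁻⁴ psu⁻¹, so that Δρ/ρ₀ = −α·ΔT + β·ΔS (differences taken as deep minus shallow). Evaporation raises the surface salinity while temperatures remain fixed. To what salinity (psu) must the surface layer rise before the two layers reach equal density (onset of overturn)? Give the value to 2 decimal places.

40.00 psu

Neutral buoyancy requires −α(T_deep − T_surf) + β(S_deep − S_surf′) = 0.
S_surf′ = S_deep − (α/β)·ΔT = 39.25 − (1.7 × 10⁻⁴/7.9 × 10⁻⁴)·(-3.5) = 40.0032 psu.
Increase required: 40.0032 − 39.72 = 0.2832 psu.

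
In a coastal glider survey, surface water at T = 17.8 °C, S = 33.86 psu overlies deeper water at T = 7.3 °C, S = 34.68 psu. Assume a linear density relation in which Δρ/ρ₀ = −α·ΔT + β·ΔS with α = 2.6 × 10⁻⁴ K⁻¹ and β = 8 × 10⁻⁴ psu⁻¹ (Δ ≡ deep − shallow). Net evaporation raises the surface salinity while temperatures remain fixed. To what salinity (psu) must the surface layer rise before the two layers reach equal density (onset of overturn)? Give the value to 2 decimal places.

Neutral buoyancy requires −α(T_deep − T_surf) + β(S_deep − S_surf′) = 0.
S_surf′ = S_deep − (α/β)·ΔT = 34.68 − (2.6 × 10⁻⁴/8 × 10⁻⁴)·(-10.5) = 38.0925 psu.
Increase required: 38.0925 − 33.86 = 4.2325 psu.

38.09 psu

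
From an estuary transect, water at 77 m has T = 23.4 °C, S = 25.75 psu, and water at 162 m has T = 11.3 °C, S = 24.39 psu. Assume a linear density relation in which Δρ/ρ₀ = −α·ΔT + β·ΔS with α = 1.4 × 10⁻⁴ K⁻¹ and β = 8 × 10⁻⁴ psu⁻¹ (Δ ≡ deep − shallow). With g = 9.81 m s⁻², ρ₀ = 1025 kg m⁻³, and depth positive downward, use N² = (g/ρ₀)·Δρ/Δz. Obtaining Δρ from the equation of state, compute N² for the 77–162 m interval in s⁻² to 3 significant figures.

6.99 × 10⁻⁵ s⁻²

ΔT = -12.1 K, ΔS = -1.36 psu (deep − shallow).
Δρ/ρ₀ = −αΔT + βΔS = 1.694 × 10⁻³ − 1.088 × 10⁻³ = 6.06 × 10⁻⁴, so Δρ ≈ 0.6211 kg m⁻³.
N² = (g/ρ₀)·Δρ/Δz = g·(Δρ/ρ₀)/Δz = 9.81 × 6.06 × 10⁻⁴ / 85 = 6.9940 × 10⁻⁵ s⁻² ≈ 6.99 × 10⁻⁵ s⁻².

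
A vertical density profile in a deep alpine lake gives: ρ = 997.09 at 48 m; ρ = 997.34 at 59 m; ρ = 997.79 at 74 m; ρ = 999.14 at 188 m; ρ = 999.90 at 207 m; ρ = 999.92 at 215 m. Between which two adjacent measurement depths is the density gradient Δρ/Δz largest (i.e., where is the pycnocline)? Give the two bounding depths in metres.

Compute the density gradient over each adjacent pair:
  48–59 m: Δρ/Δz = 0.25/11 = 0.023 kg m⁻⁴
  59–74 m: Δρ/Δz = 0.45/15 = 0.030 kg m⁻⁴
  74–188 m: Δρ/Δz = 1.35/114 = 0.012 kg m⁻⁴
  188–207 m: Δρ/Δz = 0.76/19 = 0.040 kg m⁻⁴
  207–215 m: Δρ/Δz = 0.02/8 = 2.5 × 10⁻³ kg m⁻⁴
The largest gradient is in the 188–207 m interval — the pycnocline.

188–207 m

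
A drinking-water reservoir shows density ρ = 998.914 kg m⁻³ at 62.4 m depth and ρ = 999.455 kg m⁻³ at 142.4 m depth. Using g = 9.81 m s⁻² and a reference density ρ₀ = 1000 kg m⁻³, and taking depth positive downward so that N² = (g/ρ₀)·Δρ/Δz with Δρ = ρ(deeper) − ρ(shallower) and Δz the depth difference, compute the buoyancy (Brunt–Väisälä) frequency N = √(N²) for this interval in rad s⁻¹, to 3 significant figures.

Δρ = 999.455 − 998.914 = 0.541 kg m⁻³ over Δz = 142.4 − 62.4 = 80 m.
N² = (9.81/1000) × (0.541/80) = 6.6340 × 10⁻⁵ s⁻².
N = √(6.6340 × 10⁻⁵) = 8.1449 × 10⁻³ rad s⁻¹ ≈ 8.14 × 10⁻³ rad s⁻¹.

8.14 × 10⁻³ rad s⁻¹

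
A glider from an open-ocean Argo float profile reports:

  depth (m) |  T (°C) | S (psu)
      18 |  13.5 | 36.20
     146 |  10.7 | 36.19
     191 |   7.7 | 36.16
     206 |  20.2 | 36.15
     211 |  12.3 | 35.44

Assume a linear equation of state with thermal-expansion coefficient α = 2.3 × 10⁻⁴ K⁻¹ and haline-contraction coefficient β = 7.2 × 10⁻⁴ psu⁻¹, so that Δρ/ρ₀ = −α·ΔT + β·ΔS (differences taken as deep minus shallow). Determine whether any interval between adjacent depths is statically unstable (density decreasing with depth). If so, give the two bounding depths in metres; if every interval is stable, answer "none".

191–206 m

Evaluate Δρ/ρ₀ = −αΔT + βΔS across each adjacent pair:
  18–146 m: −αΔT+βΔS = −(2.3 × 10⁻⁴)(-2.8)+(7.2 × 10⁻⁴)(-0.01) = 6.4 × 10⁻⁴ → stable
  146–191 m: −αΔT+βΔS = −(2.3 × 10⁻⁴)(-3.0)+(7.2 × 10⁻⁴)(-0.03) = 6.7 × 10⁻⁴ → stable
  191–206 m: −αΔT+βΔS = −(2.3 × 10⁻⁴)(+12.5)+(7.2 × 10⁻⁴)(-0.01) = -2.9 × 10⁻³ → UNSTABLE
  206–211 m: −αΔT+βΔS = −(2.3 × 10⁻⁴)(-7.9)+(7.2 × 10⁻⁴)(-0.71) = 1.3 × 10⁻³ → stable
The 191–206 m interval has Δρ < 0: lighter water underlies denser water.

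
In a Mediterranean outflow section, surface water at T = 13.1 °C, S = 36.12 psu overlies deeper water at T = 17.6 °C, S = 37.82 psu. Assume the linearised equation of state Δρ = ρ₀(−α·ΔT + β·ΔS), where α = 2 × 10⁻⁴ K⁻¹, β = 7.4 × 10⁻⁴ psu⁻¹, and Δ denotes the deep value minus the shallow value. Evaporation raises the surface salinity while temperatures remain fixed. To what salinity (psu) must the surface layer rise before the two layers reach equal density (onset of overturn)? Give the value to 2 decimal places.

36.60 psu

Neutral buoyancy requires −α(T_deep − T_surf) + β(S_deep − S_surf′) = 0.
S_surf′ = S_deep − (α/β)·ΔT = 37.82 − (2 × 10⁻⁴/7.4 × 10⁻⁴)·(+4.5) = 36.6038 psu.
Increase required: 36.6038 − 36.12 = 0.4838 psu.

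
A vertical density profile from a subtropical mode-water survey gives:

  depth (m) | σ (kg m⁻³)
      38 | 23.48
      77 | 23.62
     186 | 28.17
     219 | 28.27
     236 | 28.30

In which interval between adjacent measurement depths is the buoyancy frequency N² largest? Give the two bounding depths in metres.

77–186 m

Compute the density gradient over each adjacent pair:
  38–77 m: Δρ/Δz = 0.14/39 = 3.6 × 10⁻³ kg m⁻⁴
  77–186 m: Δρ/Δz = 4.55/109 = 0.042 kg m⁻⁴
  186–219 m: Δρ/Δz = 0.10/33 = 3.0 × 10⁻³ kg m⁻⁴
  219–236 m: Δρ/Δz = 0.03/17 = 1.8 × 10⁻³ kg m⁻⁴
The largest gradient is in the 77–186 m interval — the pycnocline.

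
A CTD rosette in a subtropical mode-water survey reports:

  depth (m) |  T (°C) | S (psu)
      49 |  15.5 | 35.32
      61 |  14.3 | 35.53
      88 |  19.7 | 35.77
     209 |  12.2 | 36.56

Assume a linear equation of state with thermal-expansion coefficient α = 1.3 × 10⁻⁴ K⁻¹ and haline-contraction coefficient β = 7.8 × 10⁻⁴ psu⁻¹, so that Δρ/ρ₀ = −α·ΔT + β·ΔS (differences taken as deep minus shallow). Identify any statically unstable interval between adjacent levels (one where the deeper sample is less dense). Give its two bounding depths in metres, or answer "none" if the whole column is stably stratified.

Evaluate Δρ/ρ₀ = −αΔT + βΔS across each adjacent pair:
  49–61 m: −αΔT+βΔS = −(1.3 × 10⁻⁴)(-1.2)+(7.8 × 10⁻⁴)(+0.21) = 3.2 × 10⁻⁴ → stable
  61–88 m: −αΔT+βΔS = −(1.3 × 10⁻⁴)(+5.4)+(7.8 × 10⁻⁴)(+0.24) = -5.1 × 10⁻⁴ → UNSTABLE
  88–209 m: −αΔT+βΔS = −(1.3 × 10⁻⁴)(-7.5)+(7.8 × 10⁻⁴)(+0.79) = 1.6 × 10⁻³ → stable
The 61–88 m interval has Δρ < 0: lighter water underlies denser water.

61–88 m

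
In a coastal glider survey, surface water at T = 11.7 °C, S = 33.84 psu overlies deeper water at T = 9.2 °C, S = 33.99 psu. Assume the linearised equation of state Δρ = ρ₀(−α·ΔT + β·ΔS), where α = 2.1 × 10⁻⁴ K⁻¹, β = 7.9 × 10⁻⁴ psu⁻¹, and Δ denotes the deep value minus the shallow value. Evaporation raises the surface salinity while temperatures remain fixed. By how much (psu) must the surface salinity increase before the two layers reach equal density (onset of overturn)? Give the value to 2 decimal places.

Neutral buoyancy requires −α(T_deep − T_surf) + β(S_deep − S_surf′) = 0.
S_surf′ = S_deep − (α/β)·ΔT = 33.99 − (2.1 × 10⁻⁴/7.9 × 10⁻⁴)·(-2.5) = 34.6546 psu.
Increase required: 34.6546 − 33.84 = 0.8146 psu.

0.81 psu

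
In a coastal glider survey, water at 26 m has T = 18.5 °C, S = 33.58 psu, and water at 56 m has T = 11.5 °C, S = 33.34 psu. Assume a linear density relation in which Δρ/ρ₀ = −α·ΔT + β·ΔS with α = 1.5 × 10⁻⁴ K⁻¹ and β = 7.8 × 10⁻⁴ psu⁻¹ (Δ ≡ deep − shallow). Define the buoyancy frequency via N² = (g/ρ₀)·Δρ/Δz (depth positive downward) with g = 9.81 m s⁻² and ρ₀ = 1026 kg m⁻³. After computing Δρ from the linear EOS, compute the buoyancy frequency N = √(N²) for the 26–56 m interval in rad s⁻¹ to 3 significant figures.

ΔT = -7.0 K, ΔS = -0.24 psu (deep − shallow).
Δρ/ρ₀ = −αΔT + βΔS = 1.05 × 10⁻³ − 1.872 × 10⁻⁴ = 8.628 × 10⁻⁴, so Δρ ≈ 0.8852 kg m⁻³.
N² = (g/ρ₀)·Δρ/Δz = g·(Δρ/ρ₀)/Δz = 9.81 × 8.628 × 10⁻⁴ / 30 = 2.8214 × 10⁻⁴ s⁻².
N = √(2.8214 × 10⁻⁴) = 0.016797 rad s⁻¹ ≈ 0.0168 rad s⁻¹.

0.0168 rad s⁻¹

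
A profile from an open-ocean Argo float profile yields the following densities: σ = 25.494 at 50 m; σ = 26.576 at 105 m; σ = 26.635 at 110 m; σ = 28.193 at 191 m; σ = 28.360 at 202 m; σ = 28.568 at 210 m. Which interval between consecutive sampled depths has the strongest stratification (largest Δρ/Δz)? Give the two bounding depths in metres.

202–210 m

Compute the density gradient over each adjacent pair:
  50–105 m: Δρ/Δz = 1.082/55 = 0.020 kg m⁻⁴
  105–110 m: Δρ/Δz = 0.059/5 = 0.012 kg m⁻⁴
  110–191 m: Δρ/Δz = 1.558/81 = 0.019 kg m⁻⁴
  191–202 m: Δρ/Δz = 0.167/11 = 0.015 kg m⁻⁴
  202–210 m: Δρ/Δz = 0.208/8 = 0.026 kg m⁻⁴
The largest gradient is in the 202–210 m interval — the pycnocline.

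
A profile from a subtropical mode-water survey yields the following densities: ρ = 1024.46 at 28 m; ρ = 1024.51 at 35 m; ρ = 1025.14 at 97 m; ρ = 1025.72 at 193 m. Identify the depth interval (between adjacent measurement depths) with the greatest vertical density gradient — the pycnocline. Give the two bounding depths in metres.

Compute the density gradient over each adjacent pair:
  28–35 m: Δρ/Δz = 0.05/7 = 7.1 × 10⁻³ kg m⁻⁴
  35–97 m: Δρ/Δz = 0.63/62 = 0.010 kg m⁻⁴
  97–193 m: Δρ/Δz = 0.58/96 = 6.0 × 10⁻³ kg m⁻⁴
The largest gradient is in the 35–97 m interval — the pycnocline.

35–97 m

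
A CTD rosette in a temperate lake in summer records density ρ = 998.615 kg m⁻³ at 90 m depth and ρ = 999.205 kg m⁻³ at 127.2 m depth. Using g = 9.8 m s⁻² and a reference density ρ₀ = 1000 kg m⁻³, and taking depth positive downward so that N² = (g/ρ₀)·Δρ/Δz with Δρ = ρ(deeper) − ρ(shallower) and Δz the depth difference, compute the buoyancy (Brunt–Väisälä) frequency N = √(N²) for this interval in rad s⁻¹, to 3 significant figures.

0.0125 rad s⁻¹

Δρ = 999.205 − 998.615 = 0.590 kg m⁻³ over Δz = 127.2 − 90 = 37.2 m.
N² = (9.8/1000) × (0.590/37.2) = 1.5543 × 10⁻⁴ s⁻².
N = √(1.5543 × 10⁻⁴) = 0.012467 rad s⁻¹ ≈ 0.0125 rad s⁻¹.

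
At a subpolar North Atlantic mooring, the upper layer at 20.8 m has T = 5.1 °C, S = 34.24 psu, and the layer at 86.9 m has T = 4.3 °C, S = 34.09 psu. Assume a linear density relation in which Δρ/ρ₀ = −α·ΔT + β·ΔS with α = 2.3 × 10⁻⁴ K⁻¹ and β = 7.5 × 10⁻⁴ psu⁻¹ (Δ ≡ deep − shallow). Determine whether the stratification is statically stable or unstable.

stable

ΔT = 4.3 − 5.1 = -0.8 K and ΔS = 34.09 − 34.24 = -0.15 psu (deep − shallow).
−αΔT = 1.84 × 10⁻⁴; βΔS = -1.125 × 10⁻⁴; sum Δρ/ρ₀ = 7.15 × 10⁻⁵.
Δρ/ρ₀ > 0, so Δρ > 0: deeper water is denser → statically stable.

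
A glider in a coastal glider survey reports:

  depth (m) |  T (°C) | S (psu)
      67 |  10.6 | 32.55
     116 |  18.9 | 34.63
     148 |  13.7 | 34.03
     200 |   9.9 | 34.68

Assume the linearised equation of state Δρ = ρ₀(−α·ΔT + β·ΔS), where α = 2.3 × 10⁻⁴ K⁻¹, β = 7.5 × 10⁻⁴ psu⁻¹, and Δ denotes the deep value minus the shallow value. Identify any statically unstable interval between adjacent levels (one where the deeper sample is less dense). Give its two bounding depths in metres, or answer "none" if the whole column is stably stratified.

67–116 m

Evaluate Δρ/ρ₀ = −αΔT + βΔS across each adjacent pair:
  67–116 m: −αΔT+βΔS = −(2.3 × 10⁻⁴)(+8.3)+(7.5 × 10⁻⁴)(+2.08) = -3.5 × 10⁻⁴ → UNSTABLE
  116–148 m: −αΔT+βΔS = −(2.3 × 10⁻⁴)(-5.2)+(7.5 × 10⁻⁴)(-0.60) = 7.5 × 10⁻⁴ → stable
  148–200 m: −αΔT+βΔS = −(2.3 × 10⁻⁴)(-3.8)+(7.5 × 10⁻⁴)(+0.65) = 1.4 × 10⁻³ → stable
The 67–116 m interval has Δρ < 0: lighter water underlies denser water.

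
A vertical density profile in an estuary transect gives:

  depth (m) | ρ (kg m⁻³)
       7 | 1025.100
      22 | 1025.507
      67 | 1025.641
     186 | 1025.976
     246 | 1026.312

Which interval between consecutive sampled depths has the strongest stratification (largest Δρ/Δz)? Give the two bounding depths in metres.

Compute the density gradient over each adjacent pair:
  7–22 m: Δρ/Δz = 0.407/15 = 0.027 kg m⁻⁴
  22–67 m: Δρ/Δz = 0.134/45 = 3.0 × 10⁻³ kg m⁻⁴
  67–186 m: Δρ/Δz = 0.335/119 = 2.8 × 10⁻³ kg m⁻⁴
  186–246 m: Δρ/Δz = 0.336/60 = 5.6 × 10⁻³ kg m⁻⁴
The largest gradient is in the 7–22 m interval — the pycnocline.

7–22 m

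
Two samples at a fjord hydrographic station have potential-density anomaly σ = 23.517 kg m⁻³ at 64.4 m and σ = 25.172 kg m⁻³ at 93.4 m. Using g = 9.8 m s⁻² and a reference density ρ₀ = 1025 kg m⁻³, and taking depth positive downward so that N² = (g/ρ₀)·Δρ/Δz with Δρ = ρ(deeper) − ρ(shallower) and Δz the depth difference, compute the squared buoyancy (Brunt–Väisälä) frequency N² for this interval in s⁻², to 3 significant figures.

5.46 × 10⁻⁴ s⁻²

Δρ = 1025.172 − 1023.517 = 1.655 kg m⁻³ over Δz = 93.4 − 64.4 = 29 m.
N² = (9.8/1025) × (1.655/29) = 5.4563 × 10⁻⁴ s⁻² ≈ 5.46 × 10⁻⁴ s⁻².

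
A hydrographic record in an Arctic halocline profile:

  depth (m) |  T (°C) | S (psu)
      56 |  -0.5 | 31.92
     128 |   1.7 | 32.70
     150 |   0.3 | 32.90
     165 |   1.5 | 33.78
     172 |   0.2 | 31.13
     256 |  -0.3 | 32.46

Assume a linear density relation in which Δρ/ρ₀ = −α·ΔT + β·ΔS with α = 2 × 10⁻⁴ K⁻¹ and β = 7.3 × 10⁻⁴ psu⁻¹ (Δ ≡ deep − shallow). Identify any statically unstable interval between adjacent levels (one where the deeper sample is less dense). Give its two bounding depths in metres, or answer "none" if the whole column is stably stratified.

165–172 m

Evaluate Δρ/ρ₀ = −αΔT + βΔS across each adjacent pair:
  56–128 m: −αΔT+βΔS = −(2 × 10⁻⁴)(+2.2)+(7.3 × 10⁻⁴)(+0.78) = 1.3 × 10⁻⁴ → stable
  128–150 m: −αΔT+βΔS = −(2 × 10⁻⁴)(-1.4)+(7.3 × 10⁻⁴)(+0.20) = 4.3 × 10⁻⁴ → stable
  150–165 m: −αΔT+βΔS = −(2 × 10⁻⁴)(+1.2)+(7.3 × 10⁻⁴)(+0.88) = 4.0 × 10⁻⁴ → stable
  165–172 m: −αΔT+βΔS = −(2 × 10⁻⁴)(-1.3)+(7.3 × 10⁻⁴)(-2.65) = -1.7 × 10⁻³ → UNSTABLE
  172–256 m: −αΔT+βΔS = −(2 × 10⁻⁴)(-0.5)+(7.3 × 10⁻⁴)(+1.33) = 1.1 × 10⁻³ → stable
The 165–172 m interval has Δρ < 0: lighter water underlies denser water.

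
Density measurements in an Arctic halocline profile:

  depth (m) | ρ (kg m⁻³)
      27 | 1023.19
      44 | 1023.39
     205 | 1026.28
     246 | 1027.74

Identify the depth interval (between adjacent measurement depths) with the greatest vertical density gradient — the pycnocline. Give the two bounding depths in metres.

Compute the density gradient over each adjacent pair:
  27–44 m: Δρ/Δz = 0.20/17 = 0.012 kg m⁻⁴
  44–205 m: Δρ/Δz = 2.89/161 = 0.018 kg m⁻⁴
  205–246 m: Δρ/Δz = 1.46/41 = 0.036 kg m⁻⁴
The largest gradient is in the 205–246 m interval — the pycnocline.

205–246 m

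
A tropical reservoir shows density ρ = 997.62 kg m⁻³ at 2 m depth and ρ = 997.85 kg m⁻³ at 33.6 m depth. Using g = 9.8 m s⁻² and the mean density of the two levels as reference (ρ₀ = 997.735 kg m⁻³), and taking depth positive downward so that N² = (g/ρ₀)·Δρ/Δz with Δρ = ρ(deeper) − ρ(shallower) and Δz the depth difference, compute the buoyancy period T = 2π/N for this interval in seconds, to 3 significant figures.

Δρ = 997.85 − 997.62 = 0.23 kg m⁻³ over Δz = 33.6 − 2 = 31.6 m.
N² = (9.8/997.735) × (0.23/31.6) = 7.1491 × 10⁻⁵ s⁻².
N = √(7.1491 × 10⁻⁵) = 8.4552 × 10⁻³ rad s⁻¹, so T = 2π/N = 743.11 s ≈ 743 s.

743 s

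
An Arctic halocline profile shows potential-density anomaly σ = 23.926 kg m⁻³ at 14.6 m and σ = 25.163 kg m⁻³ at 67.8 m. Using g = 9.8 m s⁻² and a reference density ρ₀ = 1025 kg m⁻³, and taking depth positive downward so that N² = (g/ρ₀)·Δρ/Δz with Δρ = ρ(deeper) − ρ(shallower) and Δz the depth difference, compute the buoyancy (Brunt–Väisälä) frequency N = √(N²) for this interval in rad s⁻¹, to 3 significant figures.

Δρ = 1025.163 − 1023.926 = 1.237 kg m⁻³ over Δz = 67.8 − 14.6 = 53.2 m.
N² = (9.8/1025) × (1.237/53.2) = 2.2231 × 10⁻⁴ s⁻².
N = √(2.2231 × 10⁻⁴) = 0.014910 rad s⁻¹ ≈ 0.0149 rad s⁻¹.

0.0149 rad s⁻¹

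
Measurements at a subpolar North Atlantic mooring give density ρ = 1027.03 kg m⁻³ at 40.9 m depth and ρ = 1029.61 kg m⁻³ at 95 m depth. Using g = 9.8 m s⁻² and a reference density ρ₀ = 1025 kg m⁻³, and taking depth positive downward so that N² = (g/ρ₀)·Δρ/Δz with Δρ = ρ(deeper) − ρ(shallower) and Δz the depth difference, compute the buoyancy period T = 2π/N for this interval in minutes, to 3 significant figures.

Δρ = 1029.61 − 1027.03 = 2.58 kg m⁻³ over Δz = 95 − 40.9 = 54.1 m.
N² = (9.8/1025) × (2.58/54.1) = 4.5596 × 10⁻⁴ s⁻².
N = √(4.5596 × 10⁻⁴) = 0.021353 rad s⁻¹, so T = 2π/N = 294.25 s = 4.9042 min ≈ 4.90 min.
N² > 0, so the interval is statically stable.

4.90 min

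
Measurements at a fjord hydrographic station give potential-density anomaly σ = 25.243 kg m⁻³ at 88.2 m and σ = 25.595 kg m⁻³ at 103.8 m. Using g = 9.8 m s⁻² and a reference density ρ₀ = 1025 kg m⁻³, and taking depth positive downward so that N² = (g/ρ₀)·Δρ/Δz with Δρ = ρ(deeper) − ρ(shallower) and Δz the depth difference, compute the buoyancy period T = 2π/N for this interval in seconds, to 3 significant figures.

428 s

Δρ = 1025.595 − 1025.243 = 0.352 kg m⁻³ over Δz = 103.8 − 88.2 = 15.6 m.
N² = (9.8/1025) × (0.352/15.6) = 2.1573 × 10⁻⁴ s⁻².
N = √(2.1573 × 10⁻⁴) = 0.014688 rad s⁻¹, so T = 2π/N = 427.78 s ≈ 428 s.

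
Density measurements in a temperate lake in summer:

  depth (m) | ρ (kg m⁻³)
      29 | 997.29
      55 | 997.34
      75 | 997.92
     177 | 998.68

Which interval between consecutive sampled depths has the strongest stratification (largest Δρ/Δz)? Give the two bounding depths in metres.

55–75 m

Compute the density gradient over each adjacent pair:
  29–55 m: Δρ/Δz = 0.05/26 = 1.9 × 10⁻³ kg m⁻⁴
  55–75 m: Δρ/Δz = 0.58/20 = 0.029 kg m⁻⁴
  75–177 m: Δρ/Δz = 0.76/102 = 7.5 × 10⁻³ kg m⁻⁴
The largest gradient is in the 55–75 m interval — the pycnocline.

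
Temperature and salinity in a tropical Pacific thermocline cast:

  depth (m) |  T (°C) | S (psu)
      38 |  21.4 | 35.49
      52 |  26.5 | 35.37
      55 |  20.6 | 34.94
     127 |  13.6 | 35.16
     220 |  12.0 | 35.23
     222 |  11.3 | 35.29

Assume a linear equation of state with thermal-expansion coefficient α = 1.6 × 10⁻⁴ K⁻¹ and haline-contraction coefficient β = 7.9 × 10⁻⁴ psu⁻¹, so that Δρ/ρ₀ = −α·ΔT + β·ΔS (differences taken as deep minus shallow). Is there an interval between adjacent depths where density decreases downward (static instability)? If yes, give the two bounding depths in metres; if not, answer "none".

38–52 m

Evaluate Δρ/ρ₀ = −αΔT + βΔS across each adjacent pair:
  38–52 m: −αΔT+βΔS = −(1.6 × 10⁻⁴)(+5.1)+(7.9 × 10⁻⁴)(-0.12) = -9.1 × 10⁻⁴ → UNSTABLE
  52–55 m: −αΔT+βΔS = −(1.6 × 10⁻⁴)(-5.9)+(7.9 × 10⁻⁴)(-0.43) = 6.0 × 10⁻⁴ → stable
  55–127 m: −αΔT+βΔS = −(1.6 × 10⁻⁴)(-7.0)+(7.9 × 10⁻⁴)(+0.22) = 1.3 × 10⁻³ → stable
  127–220 m: −αΔT+βΔS = −(1.6 × 10⁻⁴)(-1.6)+(7.9 × 10⁻⁴)(+0.07) = 3.1 × 10⁻⁴ → stable
  220–222 m: −αΔT+βΔS = −(1.6 × 10⁻⁴)(-0.7)+(7.9 × 10⁻⁴)(+0.06) = 1.6 × 10⁻⁴ → stable
The 38–52 m interval has Δρ < 0: lighter water underlies denser water.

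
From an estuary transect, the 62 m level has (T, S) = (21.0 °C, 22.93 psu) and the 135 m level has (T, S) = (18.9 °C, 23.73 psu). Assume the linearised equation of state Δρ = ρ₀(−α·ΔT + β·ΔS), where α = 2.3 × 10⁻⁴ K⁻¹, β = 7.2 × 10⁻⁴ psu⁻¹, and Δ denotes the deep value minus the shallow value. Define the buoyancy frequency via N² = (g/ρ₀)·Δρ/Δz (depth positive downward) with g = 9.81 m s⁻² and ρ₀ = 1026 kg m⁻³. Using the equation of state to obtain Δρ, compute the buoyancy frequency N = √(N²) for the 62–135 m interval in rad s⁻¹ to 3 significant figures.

0.0119 rad s⁻¹

ΔT = -2.1 K, ΔS = +0.80 psu (deep − shallow).
Δρ/ρ₀ = −αΔT + βΔS = 4.83 × 10⁻⁴ + 5.76 × 10⁻⁴ = 1.059 × 10⁻³, so Δρ ≈ 1.087 kg m⁻³.
N² = (g/ρ₀)·Δρ/Δz = g·(Δρ/ρ₀)/Δz = 9.81 × 1.059 × 10⁻³ / 73 = 1.4231 × 10⁻⁴ s⁻².
N = √(1.4231 × 10⁻⁴) = 0.011929 rad s⁻¹ ≈ 0.0119 rad s⁻¹.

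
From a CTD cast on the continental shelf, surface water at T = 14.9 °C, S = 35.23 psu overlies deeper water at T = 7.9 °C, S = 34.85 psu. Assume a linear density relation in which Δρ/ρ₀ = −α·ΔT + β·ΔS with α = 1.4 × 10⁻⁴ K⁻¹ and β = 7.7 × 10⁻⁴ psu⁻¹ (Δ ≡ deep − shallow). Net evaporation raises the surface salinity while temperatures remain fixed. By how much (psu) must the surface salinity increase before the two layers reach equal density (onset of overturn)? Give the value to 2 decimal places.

Neutral buoyancy requires −α(T_deep − T_surf) + β(S_deep − S_surf′) = 0.
S_surf′ = S_deep − (α/β)·ΔT = 34.85 − (1.4 × 10⁻⁴/7.7 × 10⁻⁴)·(-7.0) = 36.1227 psu.
Increase required: 36.1227 − 35.23 = 0.8927 psu.

0.89 psu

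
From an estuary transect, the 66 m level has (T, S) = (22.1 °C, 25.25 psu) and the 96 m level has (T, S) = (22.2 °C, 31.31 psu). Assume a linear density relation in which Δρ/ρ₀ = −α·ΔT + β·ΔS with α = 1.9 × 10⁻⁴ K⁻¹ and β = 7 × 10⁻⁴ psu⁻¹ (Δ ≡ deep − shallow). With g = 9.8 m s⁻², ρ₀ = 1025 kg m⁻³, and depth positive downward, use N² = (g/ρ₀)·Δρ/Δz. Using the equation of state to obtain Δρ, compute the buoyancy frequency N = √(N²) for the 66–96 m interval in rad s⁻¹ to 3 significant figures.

ΔT = +0.1 K, ΔS = +6.06 psu (deep − shallow).
Δρ/ρ₀ = −αΔT + βΔS = -1.90 × 10⁻⁵ + 4.242 × 10⁻³ = 4.223 × 10⁻³, so Δρ ≈ 4.329 kg m⁻³.
N² = (g/ρ₀)·Δρ/Δz = g·(Δρ/ρ₀)/Δz = 9.8 × 4.223 × 10⁻³ / 30 = 1.3795 × 10⁻³ s⁻².
N = √(1.3795 × 10⁻³) = 0.037142 rad s⁻¹ ≈ 0.0371 rad s⁻¹.

0.0371 rad s⁻¹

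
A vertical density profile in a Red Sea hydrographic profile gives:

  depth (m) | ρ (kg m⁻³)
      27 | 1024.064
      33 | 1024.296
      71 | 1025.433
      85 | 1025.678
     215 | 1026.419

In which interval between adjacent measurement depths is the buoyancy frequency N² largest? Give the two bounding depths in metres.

27–33 m

Compute the density gradient over each adjacent pair:
  27–33 m: Δρ/Δz = 0.232/6 = 0.039 kg m⁻⁴
  33–71 m: Δρ/Δz = 1.137/38 = 0.030 kg m⁻⁴
  71–85 m: Δρ/Δz = 0.245/14 = 0.017 kg m⁻⁴
  85–215 m: Δρ/Δz = 0.741/130 = 5.7 × 10⁻³ kg m⁻⁴
The largest gradient is in the 27–33 m interval — the pycnocline.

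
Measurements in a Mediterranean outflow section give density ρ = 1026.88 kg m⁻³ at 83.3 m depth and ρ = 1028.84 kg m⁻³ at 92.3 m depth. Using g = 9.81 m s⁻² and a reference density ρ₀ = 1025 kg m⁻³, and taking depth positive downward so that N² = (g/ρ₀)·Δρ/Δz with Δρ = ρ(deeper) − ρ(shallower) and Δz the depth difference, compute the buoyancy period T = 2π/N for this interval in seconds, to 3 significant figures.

138 s

Δρ = 1028.84 − 1026.88 = 1.96 kg m⁻³ over Δz = 92.3 − 83.3 = 9 m.
N² = (9.81/1025) × (1.96/9) = 2.0843 × 10⁻³ s⁻².
N = √(2.0843 × 10⁻³) = 0.045654 rad s⁻¹, so T = 2π/N = 137.63 s ≈ 138 s.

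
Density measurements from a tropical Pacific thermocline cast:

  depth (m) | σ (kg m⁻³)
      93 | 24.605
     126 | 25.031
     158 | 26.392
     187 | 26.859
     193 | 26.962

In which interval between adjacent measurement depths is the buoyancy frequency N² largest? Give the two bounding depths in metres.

126–158 m

Compute the density gradient over each adjacent pair:
  93–126 m: Δρ/Δz = 0.426/33 = 0.013 kg m⁻⁴
  126–158 m: Δρ/Δz = 1.361/32 = 0.043 kg m⁻⁴
  158–187 m: Δρ/Δz = 0.467/29 = 0.016 kg m⁻⁴
  187–193 m: Δρ/Δz = 0.103/6 = 0.017 kg m⁻⁴
The largest gradient is in the 126–158 m interval — the pycnocline.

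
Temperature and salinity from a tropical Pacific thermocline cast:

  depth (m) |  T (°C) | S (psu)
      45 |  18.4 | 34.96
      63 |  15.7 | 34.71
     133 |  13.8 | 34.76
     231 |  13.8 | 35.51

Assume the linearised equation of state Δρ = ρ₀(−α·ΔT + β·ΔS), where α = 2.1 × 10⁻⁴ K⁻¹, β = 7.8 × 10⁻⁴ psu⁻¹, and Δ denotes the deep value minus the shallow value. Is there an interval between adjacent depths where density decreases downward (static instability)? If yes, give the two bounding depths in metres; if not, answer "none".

none

Evaluate Δρ/ρ₀ = −αΔT + βΔS across each adjacent pair:
  45–63 m: −αΔT+βΔS = −(2.1 × 10⁻⁴)(-2.7)+(7.8 × 10⁻⁴)(-0.25) = 3.7 × 10⁻⁴ → stable
  63–133 m: −αΔT+βΔS = −(2.1 × 10⁻⁴)(-1.9)+(7.8 × 10⁻⁴)(+0.05) = 4.4 × 10⁻⁴ → stable
  133–231 m: −αΔT+βΔS = −(2.1 × 10⁻⁴)(+0.0)+(7.8 × 10⁻⁴)(+0.75) = 5.9 × 10⁻⁴ → stable
Every interval has Δρ > 0: the column is stably stratified throughout.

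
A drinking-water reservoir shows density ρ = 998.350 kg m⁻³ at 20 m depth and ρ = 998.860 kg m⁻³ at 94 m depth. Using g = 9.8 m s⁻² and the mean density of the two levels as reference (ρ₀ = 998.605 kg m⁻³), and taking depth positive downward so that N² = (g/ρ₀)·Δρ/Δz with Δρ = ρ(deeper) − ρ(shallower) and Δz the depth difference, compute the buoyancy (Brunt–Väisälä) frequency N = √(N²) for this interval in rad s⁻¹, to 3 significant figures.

Δρ = 998.860 − 998.350 = 0.510 kg m⁻³ over Δz = 94 − 20 = 74 m.
N² = (9.8/998.605) × (0.510/74) = 6.7635 × 10⁻⁵ s⁻².
N = √(6.7635 × 10⁻⁵) = 8.2241 × 10⁻³ rad s⁻¹ ≈ 8.22 × 10⁻³ rad s⁻¹.

8.22 × 10⁻³ rad s⁻¹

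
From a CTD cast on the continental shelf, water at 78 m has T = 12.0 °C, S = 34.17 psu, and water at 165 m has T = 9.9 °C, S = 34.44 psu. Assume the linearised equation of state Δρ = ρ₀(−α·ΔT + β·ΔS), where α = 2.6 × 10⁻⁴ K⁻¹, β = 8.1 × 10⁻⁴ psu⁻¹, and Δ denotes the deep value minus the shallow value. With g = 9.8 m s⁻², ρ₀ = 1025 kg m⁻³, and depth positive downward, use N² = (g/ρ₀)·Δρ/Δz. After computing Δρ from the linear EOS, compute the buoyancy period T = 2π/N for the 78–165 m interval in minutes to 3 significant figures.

ΔT = -2.1 K, ΔS = +0.27 psu (deep − shallow).
Δρ/ρ₀ = −αΔT + βΔS = 5.46 × 10⁻⁴ + 2.187 × 10⁻⁴ = 7.647 × 10⁻⁴, so Δρ ≈ 0.7838 kg m⁻³.
N² = (g/ρ₀)·Δρ/Δz = g·(Δρ/ρ₀)/Δz = 9.8 × 7.647 × 10⁻⁴ / 87 = 8.6139 × 10⁻⁵ s⁻².
N = √(8.6139 × 10⁻⁵) = 9.2811 × 10⁻³ rad s⁻¹ → T = 2π/N = 676.99 s = 11.283 min ≈ 11.3 min.

11.3 min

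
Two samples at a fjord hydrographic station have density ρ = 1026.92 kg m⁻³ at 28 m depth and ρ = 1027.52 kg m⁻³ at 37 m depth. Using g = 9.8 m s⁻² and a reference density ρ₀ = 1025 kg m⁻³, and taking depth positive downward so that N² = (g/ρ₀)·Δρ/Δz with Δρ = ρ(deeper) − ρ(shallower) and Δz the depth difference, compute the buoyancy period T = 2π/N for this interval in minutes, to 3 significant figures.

Δρ = 1027.52 − 1026.92 = 0.60 kg m⁻³ over Δz = 37 − 28 = 9 m.
N² = (9.8/1025) × (0.60/9) = 6.3740 × 10⁻⁴ s⁻².
N = √(6.3740 × 10⁻⁴) = 0.025247 rad s⁻¹, so T = 2π/N = 248.87 s = 4.1478 min ≈ 4.15 min.
N² > 0, so the interval is statically stable.

4.15 min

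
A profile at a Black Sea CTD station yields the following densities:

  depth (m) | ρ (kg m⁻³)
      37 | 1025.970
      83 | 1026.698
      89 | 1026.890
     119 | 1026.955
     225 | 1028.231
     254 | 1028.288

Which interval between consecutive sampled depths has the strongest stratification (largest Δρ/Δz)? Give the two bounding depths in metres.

Compute the density gradient over each adjacent pair:
  37–83 m: Δρ/Δz = 0.728/46 = 0.016 kg m⁻⁴
  83–89 m: Δρ/Δz = 0.192/6 = 0.032 kg m⁻⁴
  89–119 m: Δρ/Δz = 0.065/30 = 2.2 × 10⁻³ kg m⁻⁴
  119–225 m: Δρ/Δz = 1.276/106 = 0.012 kg m⁻⁴
  225–254 m: Δρ/Δz = 0.057/29 = 2.0 × 10⁻³ kg m⁻⁴
The largest gradient is in the 83–89 m interval — the pycnocline.

83–89 m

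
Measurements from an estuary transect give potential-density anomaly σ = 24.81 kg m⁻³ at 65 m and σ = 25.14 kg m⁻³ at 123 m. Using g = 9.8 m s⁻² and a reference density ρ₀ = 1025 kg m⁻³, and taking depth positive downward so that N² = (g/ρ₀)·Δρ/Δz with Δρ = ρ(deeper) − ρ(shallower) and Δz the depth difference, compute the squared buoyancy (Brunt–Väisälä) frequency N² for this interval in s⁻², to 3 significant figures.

Δρ = 1025.14 − 1024.81 = 0.33 kg m⁻³ over Δz = 123 − 65 = 58 m.
N² = (9.8/1025) × (0.33/58) = 5.4399 × 10⁻⁵ s⁻² ≈ 5.44 × 10⁻⁵ s⁻².
Since Δρ > 0 the layer is stably stratified.

5.44 × 10⁻⁵ s⁻²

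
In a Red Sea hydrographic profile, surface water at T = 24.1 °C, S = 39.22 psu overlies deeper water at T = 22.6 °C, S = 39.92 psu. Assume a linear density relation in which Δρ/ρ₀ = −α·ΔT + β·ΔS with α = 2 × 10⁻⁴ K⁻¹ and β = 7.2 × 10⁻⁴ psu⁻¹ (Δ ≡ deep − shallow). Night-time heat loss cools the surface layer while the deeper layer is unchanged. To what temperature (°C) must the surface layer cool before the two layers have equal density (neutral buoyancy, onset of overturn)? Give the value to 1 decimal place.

Neutral buoyancy requires Δρ = 0, i.e. −α(T_deep − T_surf′) + β(S_deep − S_surf) = 0.
T_surf′ = T_deep − (β/α)·ΔS = 22.6 − (7.2 × 10⁻⁴/2 × 10⁻⁴)·(+0.70) = 20.080 °C.
Cooling required: 24.1 − (20.080) = 4.020 °C.

20.1 °C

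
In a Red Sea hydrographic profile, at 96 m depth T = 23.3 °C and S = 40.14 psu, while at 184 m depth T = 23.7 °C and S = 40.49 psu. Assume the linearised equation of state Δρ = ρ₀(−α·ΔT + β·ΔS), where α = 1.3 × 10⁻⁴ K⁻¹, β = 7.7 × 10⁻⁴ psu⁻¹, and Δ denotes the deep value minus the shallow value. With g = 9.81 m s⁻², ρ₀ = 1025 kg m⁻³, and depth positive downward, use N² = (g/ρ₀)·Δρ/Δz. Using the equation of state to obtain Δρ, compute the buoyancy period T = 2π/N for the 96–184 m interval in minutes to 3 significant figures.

21.3 min

ΔT = +0.4 K, ΔS = +0.35 psu (deep − shallow).
Δρ/ρ₀ = −αΔT + βΔS = -5.20 × 10⁻⁵ + 2.695 × 10⁻⁴ = 2.175 × 10⁻⁴, so Δρ ≈ 0.2229 kg m⁻³.
N² = (g/ρ₀)·Δρ/Δz = g·(Δρ/ρ₀)/Δz = 9.81 × 2.175 × 10⁻⁴ / 88 = 2.4246 × 10⁻⁵ s⁻².
N = √(2.4246 × 10⁻⁵) = 4.9240 × 10⁻³ rad s⁻¹ → T = 2π/N = 1.2760 × 10³ s = 21.267 min ≈ 21.3 min.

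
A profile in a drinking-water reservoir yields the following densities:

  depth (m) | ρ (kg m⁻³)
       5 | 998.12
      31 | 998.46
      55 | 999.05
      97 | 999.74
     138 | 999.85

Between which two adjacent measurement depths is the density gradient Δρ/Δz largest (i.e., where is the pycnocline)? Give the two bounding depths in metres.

31–55 m

Compute the density gradient over each adjacent pair:
  5–31 m: Δρ/Δz = 0.34/26 = 0.013 kg m⁻⁴
  31–55 m: Δρ/Δz = 0.59/24 = 0.025 kg m⁻⁴
  55–97 m: Δρ/Δz = 0.69/42 = 0.016 kg m⁻⁴
  97–138 m: Δρ/Δz = 0.11/41 = 2.7 × 10⁻³ kg m⁻⁴
The largest gradient is in the 31–55 m interval — the pycnocline.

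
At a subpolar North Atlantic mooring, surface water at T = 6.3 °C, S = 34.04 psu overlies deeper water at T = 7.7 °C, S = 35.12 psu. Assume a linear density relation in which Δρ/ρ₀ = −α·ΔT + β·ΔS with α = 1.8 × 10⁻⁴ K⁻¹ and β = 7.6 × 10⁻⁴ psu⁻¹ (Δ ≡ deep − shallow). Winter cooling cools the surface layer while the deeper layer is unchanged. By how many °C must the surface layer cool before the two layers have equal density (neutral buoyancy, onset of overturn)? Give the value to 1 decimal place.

Neutral buoyancy requires Δρ = 0, i.e. −α(T_deep − T_surf′) + β(S_deep − S_surf) = 0.
T_surf′ = T_deep − (β/α)·ΔS = 7.7 − (7.6 × 10⁻⁴/1.8 × 10⁻⁴)·(+1.08) = 3.140 °C.
Cooling required: 6.3 − (3.140) = 3.160 °C.

3.2 °C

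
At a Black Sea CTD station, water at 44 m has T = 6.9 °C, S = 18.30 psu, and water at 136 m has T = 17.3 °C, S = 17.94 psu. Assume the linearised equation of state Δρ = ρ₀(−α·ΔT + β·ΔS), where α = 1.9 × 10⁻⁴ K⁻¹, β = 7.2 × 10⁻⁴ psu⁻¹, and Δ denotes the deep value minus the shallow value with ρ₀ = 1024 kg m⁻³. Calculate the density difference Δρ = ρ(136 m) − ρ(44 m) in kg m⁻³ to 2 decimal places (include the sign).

-2.29 kg m⁻³

ΔT = +10.4 K, ΔS = -0.36 psu (deep − shallow).
Δρ/ρ₀ = −(1.9 × 10⁻⁴)(+10.4) + (7.2 × 10⁻⁴)(-0.36) = -2.2352 × 10⁻³.
Δρ = 1024 × (-2.2352 × 10⁻³) = -2.29 kg m⁻³.
Negative Δρ: lighter below, statically unstable.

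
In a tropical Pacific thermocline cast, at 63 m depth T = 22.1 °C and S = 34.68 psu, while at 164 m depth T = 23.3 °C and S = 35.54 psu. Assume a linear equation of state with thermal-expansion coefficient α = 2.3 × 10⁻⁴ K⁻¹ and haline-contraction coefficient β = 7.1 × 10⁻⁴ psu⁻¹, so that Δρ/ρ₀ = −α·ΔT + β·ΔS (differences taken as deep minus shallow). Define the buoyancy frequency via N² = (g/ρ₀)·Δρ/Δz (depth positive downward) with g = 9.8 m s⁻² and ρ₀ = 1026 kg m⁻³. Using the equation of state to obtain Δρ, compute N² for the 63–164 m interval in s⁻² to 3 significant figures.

ΔT = +1.2 K, ΔS = +0.86 psu (deep − shallow).
Δρ/ρ₀ = −αΔT + βΔS = -2.76 × 10⁻⁴ + 6.106 × 10⁻⁴ = 3.346 × 10⁻⁴, so Δρ ≈ 0.3433 kg m⁻³.
N² = (g/ρ₀)·Δρ/Δz = g·(Δρ/ρ₀)/Δz = 9.8 × 3.346 × 10⁻⁴ / 101 = 3.2466 × 10⁻⁵ s⁻² ≈ 3.25 × 10⁻⁵ s⁻².

3.25 × 10⁻⁵ s⁻²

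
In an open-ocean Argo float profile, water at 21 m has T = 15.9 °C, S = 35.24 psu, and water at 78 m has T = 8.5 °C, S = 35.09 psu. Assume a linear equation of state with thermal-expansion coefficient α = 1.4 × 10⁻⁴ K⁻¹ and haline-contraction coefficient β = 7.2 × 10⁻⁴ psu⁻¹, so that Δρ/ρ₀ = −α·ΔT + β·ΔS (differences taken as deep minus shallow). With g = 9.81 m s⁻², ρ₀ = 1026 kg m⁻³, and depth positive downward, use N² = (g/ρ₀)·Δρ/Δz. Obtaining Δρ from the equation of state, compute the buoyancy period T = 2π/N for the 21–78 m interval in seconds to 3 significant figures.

ΔT = -7.4 K, ΔS = -0.15 psu (deep − shallow).
Δρ/ρ₀ = −αΔT + βΔS = 1.036 × 10⁻³ − 1.08 × 10⁻⁴ = 9.28 × 10⁻⁴, so Δρ ≈ 0.9521 kg m⁻³.
N² = (g/ρ₀)·Δρ/Δz = g·(Δρ/ρ₀)/Δz = 9.81 × 9.28 × 10⁻⁴ / 57 = 1.5971 × 10⁻⁴ s⁻².
N = √(1.5971 × 10⁻⁴) = 0.012638 rad s⁻¹ → T = 2π/N = 497.17 s ≈ 497 s.

497 s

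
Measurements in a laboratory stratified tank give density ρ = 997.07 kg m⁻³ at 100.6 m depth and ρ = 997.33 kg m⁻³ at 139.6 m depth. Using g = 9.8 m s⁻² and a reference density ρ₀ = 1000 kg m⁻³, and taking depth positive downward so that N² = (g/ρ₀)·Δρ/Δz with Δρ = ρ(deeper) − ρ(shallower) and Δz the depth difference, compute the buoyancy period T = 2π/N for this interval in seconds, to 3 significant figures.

Δρ = 997.33 − 997.07 = 0.26 kg m⁻³ over Δz = 139.6 − 100.6 = 39 m.
N² = (9.8/1000) × (0.26/39) = 6.5333 × 10⁻⁵ s⁻².
N = √(6.5333 × 10⁻⁵) = 8.0829 × 10⁻³ rad s⁻¹, so T = 2π/N = 777.34 s ≈ 777 s.

777 s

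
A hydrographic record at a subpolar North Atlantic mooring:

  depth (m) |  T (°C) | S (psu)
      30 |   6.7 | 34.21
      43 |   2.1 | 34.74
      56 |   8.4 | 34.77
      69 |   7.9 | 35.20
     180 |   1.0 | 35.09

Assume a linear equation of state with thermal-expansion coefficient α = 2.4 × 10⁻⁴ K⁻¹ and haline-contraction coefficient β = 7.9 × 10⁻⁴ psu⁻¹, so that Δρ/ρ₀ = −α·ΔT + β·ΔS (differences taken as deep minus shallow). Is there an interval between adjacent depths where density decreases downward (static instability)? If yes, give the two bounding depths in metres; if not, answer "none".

Evaluate Δρ/ρ₀ = −αΔT + βΔS across each adjacent pair:
  30–43 m: −αΔT+βΔS = −(2.4 × 10⁻⁴)(-4.6)+(7.9 × 10⁻⁴)(+0.53) = 1.5 × 10⁻³ → stable
  43–56 m: −αΔT+βΔS = −(2.4 × 10⁻⁴)(+6.3)+(7.9 × 10⁻⁴)(+0.03) = -1.5 × 10⁻³ → UNSTABLE
  56–69 m: −αΔT+βΔS = −(2.4 × 10⁻⁴)(-0.5)+(7.9 × 10⁻⁴)(+0.43) = 4.6 × 10⁻⁴ → stable
  69–180 m: −αΔT+βΔS = −(2.4 × 10⁻⁴)(-6.9)+(7.9 × 10⁻⁴)(-0.11) = 1.6 × 10⁻³ → stable
The 43–56 m interval has Δρ < 0: lighter water underlies denser water.

43–56 m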